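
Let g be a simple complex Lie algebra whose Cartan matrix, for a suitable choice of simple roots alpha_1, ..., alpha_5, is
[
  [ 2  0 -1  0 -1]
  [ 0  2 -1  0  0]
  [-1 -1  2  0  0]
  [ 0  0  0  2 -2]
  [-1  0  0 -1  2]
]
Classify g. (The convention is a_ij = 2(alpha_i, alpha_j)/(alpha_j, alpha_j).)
C_5 (sp(10))

The matrix has rank 5 with 2's on the diagonal. Reading the off-diagonal entries as Dynkin edges (a single edge where a_ij = a_ji = -1; a double or triple edge where a_ij * a_ji = 2 or 3), the diagram is a chain of 5 nodes with a double edge at one end; the terminal node there is the unique long simple root (C_5). One simple-root ordering that puts it in standard form is (alpha_2, alpha_3, alpha_1, alpha_5, alpha_4). So the algebra is type C_5, i.e. sp(10).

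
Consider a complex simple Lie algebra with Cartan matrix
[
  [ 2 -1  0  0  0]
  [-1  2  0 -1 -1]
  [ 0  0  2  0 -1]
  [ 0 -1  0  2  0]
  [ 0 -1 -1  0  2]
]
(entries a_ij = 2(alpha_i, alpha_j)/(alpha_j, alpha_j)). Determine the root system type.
D_5 (so(10))

The matrix has rank 5 with 2's on the diagonal. Reading the off-diagonal entries as Dynkin edges (a single edge where a_ij = a_ji = -1; a double or triple edge where a_ij * a_ji = 2 or 3), the diagram is a chain of 3 nodes with a fork of two nodes at one end (D_5). One simple-root ordering that puts it in standard form is (alpha_3, alpha_5, alpha_2, alpha_4, alpha_1). So the algebra is type D_5, i.e. so(10).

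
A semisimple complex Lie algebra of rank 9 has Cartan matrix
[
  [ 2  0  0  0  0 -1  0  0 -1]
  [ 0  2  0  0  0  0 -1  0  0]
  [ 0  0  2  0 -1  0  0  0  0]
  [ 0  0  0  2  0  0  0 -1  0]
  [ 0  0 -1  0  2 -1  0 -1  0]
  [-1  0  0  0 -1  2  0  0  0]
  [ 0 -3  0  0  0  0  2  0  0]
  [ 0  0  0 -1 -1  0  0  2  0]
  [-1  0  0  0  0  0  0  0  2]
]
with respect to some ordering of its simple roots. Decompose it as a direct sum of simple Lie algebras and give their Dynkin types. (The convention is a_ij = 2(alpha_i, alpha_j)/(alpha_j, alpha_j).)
E_7 + G_2

The diagram associated to this matrix has two connected components: the simple roots {alpha_1, alpha_3, alpha_4, alpha_5, alpha_6, alpha_8, alpha_9} form a chain of 6 nodes with one extra node attached to the third node from one end (E_7), and {alpha_2, alpha_7} form two nodes joined by a triple edge (G_2). A semisimple Lie algebra decomposes uniquely as the direct sum of simple ideals, one per connected component of its Dynkin diagram, so g ≅ E_7 ⊕ G_2 (dimension 133 + 14 = 147).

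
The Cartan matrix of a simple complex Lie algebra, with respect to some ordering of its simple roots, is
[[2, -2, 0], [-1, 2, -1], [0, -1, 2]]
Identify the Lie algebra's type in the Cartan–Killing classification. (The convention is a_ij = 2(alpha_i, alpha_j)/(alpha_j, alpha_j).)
The matrix has rank 3 with 2's on the diagonal. Reading the off-diagonal entries as Dynkin edges (a single edge where a_ij = a_ji = -1; a double or triple edge where a_ij * a_ji = 2 or 3), the diagram is a chain of 3 nodes with a double edge at one end; the terminal node there is the unique long simple root (C_3). One simple-root ordering that puts it in standard form is (alpha_3, alpha_2, alpha_1). So the algebra is type C_3, i.e. sp(6).

C_3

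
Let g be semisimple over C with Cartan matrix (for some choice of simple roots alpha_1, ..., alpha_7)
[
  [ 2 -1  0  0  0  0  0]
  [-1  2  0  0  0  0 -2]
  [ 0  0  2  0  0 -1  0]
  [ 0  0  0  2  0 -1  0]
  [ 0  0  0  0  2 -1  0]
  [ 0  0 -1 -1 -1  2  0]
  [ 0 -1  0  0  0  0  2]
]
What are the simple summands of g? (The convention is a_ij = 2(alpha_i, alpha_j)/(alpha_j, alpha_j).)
B3 + D4

The diagram associated to this matrix has two connected components: the simple roots {alpha_1, alpha_2, alpha_7} form a chain of 3 nodes with a double edge at one end; the terminal node there is the unique short simple root (B_3), and {alpha_3, alpha_4, alpha_5, alpha_6} form a chain of 2 nodes with a fork of two nodes at one end (D_4). A semisimple Lie algebra decomposes uniquely as the direct sum of simple ideals, one per connected component of its Dynkin diagram, so g ≅ B_3 ⊕ D_4 (dimension 21 + 28 = 49).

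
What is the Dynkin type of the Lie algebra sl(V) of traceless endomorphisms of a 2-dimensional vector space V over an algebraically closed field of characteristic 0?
type A_1

This is sl(2), which has dimension 2^2 - 1 = 3 and rank 2 - 1 = 1 (a Cartan subalgebra is the diagonal traceless matrices). In the classification of classical Lie algebras, the special linear algebra sl(n+1) has type A_n; here n = 1, so the Dynkin diagram is a chain of 1 nodes with single edges (A_1). Hence the type is A_1.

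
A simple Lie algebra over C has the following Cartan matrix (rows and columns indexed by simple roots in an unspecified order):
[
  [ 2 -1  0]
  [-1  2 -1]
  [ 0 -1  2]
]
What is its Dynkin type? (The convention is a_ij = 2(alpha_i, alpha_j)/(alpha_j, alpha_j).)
A3

The matrix has rank 3 with 2's on the diagonal. Reading the off-diagonal entries as Dynkin edges (a single edge where a_ij = a_ji = -1; a double or triple edge where a_ij * a_ji = 2 or 3), the diagram is a chain of 3 nodes with single edges (A_3). One simple-root ordering that puts it in standard form is (alpha_3, alpha_2, alpha_1). So the algebra is type A_3, i.e. sl(4).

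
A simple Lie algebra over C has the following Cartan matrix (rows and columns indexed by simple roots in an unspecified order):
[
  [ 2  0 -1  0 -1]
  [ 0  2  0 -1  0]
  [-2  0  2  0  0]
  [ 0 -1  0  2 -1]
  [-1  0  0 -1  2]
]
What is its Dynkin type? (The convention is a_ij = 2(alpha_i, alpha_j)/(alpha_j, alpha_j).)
type C_5

The matrix has rank 5 with 2's on the diagonal. Reading the off-diagonal entries as Dynkin edges (a single edge where a_ij = a_ji = -1; a double or triple edge where a_ij * a_ji = 2 or 3), the diagram is a chain of 5 nodes with a double edge at one end; the terminal node there is the unique long simple root (C_5). One simple-root ordering that puts it in standard form is (alpha_2, alpha_4, alpha_5, alpha_1, alpha_3). So the algebra is type C_5, i.e. sp(10).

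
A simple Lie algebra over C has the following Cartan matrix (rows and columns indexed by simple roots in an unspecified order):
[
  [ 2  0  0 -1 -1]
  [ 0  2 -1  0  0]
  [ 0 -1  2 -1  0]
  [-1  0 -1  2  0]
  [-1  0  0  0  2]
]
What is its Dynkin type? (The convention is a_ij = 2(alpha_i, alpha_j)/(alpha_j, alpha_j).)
The matrix has rank 5 with 2's on the diagonal. Reading the off-diagonal entries as Dynkin edges (a single edge where a_ij = a_ji = -1; a double or triple edge where a_ij * a_ji = 2 or 3), the diagram is a chain of 5 nodes with single edges (A_5). One simple-root ordering that puts it in standard form is (alpha_2, alpha_3, alpha_4, alpha_1, alpha_5). So the algebra is type A_5, i.e. sl(6).

A_5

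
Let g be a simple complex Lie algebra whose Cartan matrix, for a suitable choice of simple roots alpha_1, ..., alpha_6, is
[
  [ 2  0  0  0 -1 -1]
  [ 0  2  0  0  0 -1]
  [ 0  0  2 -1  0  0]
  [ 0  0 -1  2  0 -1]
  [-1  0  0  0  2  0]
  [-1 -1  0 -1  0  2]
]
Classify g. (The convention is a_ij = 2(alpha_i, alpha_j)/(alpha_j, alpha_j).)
The matrix has rank 6 with 2's on the diagonal. Reading the off-diagonal entries as Dynkin edges (a single edge where a_ij = a_ji = -1; a double or triple edge where a_ij * a_ji = 2 or 3), the diagram is a chain of 5 nodes with one extra node attached to the third node from one end (E_6). One simple-root ordering that puts it in standard form is (alpha_5, alpha_2, alpha_1, alpha_6, alpha_4, alpha_3). So the algebra is type E_6.

E_6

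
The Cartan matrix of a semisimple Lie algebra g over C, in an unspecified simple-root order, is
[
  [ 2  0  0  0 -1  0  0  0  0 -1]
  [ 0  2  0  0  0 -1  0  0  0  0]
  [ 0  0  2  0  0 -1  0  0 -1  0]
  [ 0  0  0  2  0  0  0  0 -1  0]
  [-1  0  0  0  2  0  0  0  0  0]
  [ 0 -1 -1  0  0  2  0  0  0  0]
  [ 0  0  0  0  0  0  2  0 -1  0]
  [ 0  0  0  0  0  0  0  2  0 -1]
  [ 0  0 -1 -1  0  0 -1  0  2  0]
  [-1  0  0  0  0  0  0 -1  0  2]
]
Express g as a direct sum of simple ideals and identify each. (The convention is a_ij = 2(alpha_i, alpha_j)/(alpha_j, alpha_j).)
A_4 (sl(5)) ⊕ D_6 (so(12))

The diagram associated to this matrix has two connected components: the simple roots {alpha_1, alpha_5, alpha_8, alpha_10} form a chain of 4 nodes with single edges (A_4), and {alpha_2, alpha_3, alpha_4, alpha_6, alpha_7, alpha_9} form a chain of 4 nodes with a fork of two nodes at one end (D_6). A semisimple Lie algebra decomposes uniquely as the direct sum of simple ideals, one per connected component of its Dynkin diagram, so g ≅ A_4 ⊕ D_6 (dimension 24 + 66 = 90).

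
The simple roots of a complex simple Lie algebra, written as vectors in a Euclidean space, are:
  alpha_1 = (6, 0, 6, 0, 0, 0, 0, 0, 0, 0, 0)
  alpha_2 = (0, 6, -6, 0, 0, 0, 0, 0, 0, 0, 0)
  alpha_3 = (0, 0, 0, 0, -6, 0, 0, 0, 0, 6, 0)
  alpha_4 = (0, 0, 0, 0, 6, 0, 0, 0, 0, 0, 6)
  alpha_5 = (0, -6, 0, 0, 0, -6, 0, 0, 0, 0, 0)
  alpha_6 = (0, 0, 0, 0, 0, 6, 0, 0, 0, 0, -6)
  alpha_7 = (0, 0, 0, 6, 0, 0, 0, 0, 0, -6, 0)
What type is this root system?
Compute the Cartan integers a_ij = 2(alpha_i, alpha_j)/(alpha_j, alpha_j); the resulting 7x7 Cartan matrix is
[[2, -1, 0, 0, 0, 0, 0], [-1, 2, 0, 0, -1, 0, 0], [0, 0, 2, -1, 0, 0, -1], [0, 0, -1, 2, 0, -1, 0], [0, -1, 0, 0, 2, -1, 0], [0, 0, 0, -1, -1, 2, 0], [0, 0, -1, 0, 0, 0, 2]].
All simple roots have the same length, so the diagram is simply laced. The associated Dynkin diagram is a chain of 7 nodes with single edges (A_7), so the type is A_7 (the algebra sl(8)).

A_7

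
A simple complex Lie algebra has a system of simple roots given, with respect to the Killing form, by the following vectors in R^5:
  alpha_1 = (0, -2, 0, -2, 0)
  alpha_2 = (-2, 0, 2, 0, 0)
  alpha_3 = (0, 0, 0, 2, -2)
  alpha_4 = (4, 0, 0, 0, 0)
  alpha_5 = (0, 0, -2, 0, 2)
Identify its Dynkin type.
type C_5

Compute the Cartan integers a_ij = 2(alpha_i, alpha_j)/(alpha_j, alpha_j); the resulting 5x5 Cartan matrix is
[[2, 0, -1, 0, 0], [0, 2, 0, -1, -1], [-1, 0, 2, 0, -1], [0, -2, 0, 2, 0], [0, -1, -1, 0, 2]].
The roots have two lengths (squared-length ratio 2:1); the short ones are alpha_{1,2,3,5}. The associated Dynkin diagram is a chain of 5 nodes with a double edge at one end; the terminal node there is the unique long simple root (C_5), so the type is C_5 (the algebra sp(10)).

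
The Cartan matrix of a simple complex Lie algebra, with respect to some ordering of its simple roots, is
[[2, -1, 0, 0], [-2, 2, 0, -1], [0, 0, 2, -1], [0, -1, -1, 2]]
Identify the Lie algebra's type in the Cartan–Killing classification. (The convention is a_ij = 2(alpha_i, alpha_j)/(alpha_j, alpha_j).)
The matrix has rank 4 with 2's on the diagonal. Reading the off-diagonal entries as Dynkin edges (a single edge where a_ij = a_ji = -1; a double or triple edge where a_ij * a_ji = 2 or 3), the diagram is a chain of 4 nodes with a double edge at one end; the terminal node there is the unique short simple root (B_4). One simple-root ordering that puts it in standard form is (alpha_3, alpha_4, alpha_2, alpha_1). So the algebra is type B_4, i.e. so(9).

B_4 (so(9))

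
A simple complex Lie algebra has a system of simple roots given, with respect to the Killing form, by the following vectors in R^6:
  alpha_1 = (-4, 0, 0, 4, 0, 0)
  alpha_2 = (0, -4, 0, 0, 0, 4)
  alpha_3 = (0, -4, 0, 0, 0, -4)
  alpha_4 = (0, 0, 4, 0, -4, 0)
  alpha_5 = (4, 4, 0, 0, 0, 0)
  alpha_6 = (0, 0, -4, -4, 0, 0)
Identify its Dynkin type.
D_6

Compute the Cartan integers a_ij = 2(alpha_i, alpha_j)/(alpha_j, alpha_j); the resulting 6x6 Cartan matrix is
[[2, 0, 0, 0, -1, -1], [0, 2, 0, 0, -1, 0], [0, 0, 2, 0, -1, 0], [0, 0, 0, 2, 0, -1], [-1, -1, -1, 0, 2, 0], [-1, 0, 0, -1, 0, 2]].
All simple roots have the same length, so the diagram is simply laced. The associated Dynkin diagram is a chain of 4 nodes with a fork of two nodes at one end (D_6), so the type is D_6 (the algebra so(12)).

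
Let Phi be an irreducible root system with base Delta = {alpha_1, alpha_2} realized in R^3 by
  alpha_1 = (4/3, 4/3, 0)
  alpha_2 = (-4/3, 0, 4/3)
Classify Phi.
Compute the Cartan integers a_ij = 2(alpha_i, alpha_j)/(alpha_j, alpha_j); the resulting 2x2 Cartan matrix is
[[2, -1], [-1, 2]].
All simple roots have the same length, so the diagram is simply laced. The associated Dynkin diagram is a chain of 2 nodes with single edges (A_2), so the type is A_2 (the algebra sl(3)).

type A_2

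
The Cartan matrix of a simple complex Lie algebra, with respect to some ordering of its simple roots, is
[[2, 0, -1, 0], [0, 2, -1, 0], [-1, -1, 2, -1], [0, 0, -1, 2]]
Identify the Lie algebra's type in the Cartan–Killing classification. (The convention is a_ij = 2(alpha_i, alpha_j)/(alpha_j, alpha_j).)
The matrix has rank 4 with 2's on the diagonal. Reading the off-diagonal entries as Dynkin edges (a single edge where a_ij = a_ji = -1; a double or triple edge where a_ij * a_ji = 2 or 3), the diagram is a chain of 2 nodes with a fork of two nodes at one end (D_4). One simple-root ordering that puts it in standard form is (alpha_1, alpha_3, alpha_2, alpha_4). So the algebra is type D_4, i.e. so(8).

D_4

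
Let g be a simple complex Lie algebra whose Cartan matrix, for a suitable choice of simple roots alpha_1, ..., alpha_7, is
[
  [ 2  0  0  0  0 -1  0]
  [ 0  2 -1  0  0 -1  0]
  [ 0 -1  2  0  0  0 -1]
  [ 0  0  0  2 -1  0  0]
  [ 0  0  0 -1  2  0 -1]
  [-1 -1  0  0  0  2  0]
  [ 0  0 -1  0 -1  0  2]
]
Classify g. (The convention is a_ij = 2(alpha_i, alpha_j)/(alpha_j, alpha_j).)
The matrix has rank 7 with 2's on the diagonal. Reading the off-diagonal entries as Dynkin edges (a single edge where a_ij = a_ji = -1; a double or triple edge where a_ij * a_ji = 2 or 3), the diagram is a chain of 7 nodes with single edges (A_7). One simple-root ordering that puts it in standard form is (alpha_1, alpha_6, alpha_2, alpha_3, alpha_7, alpha_5, alpha_4). So the algebra is type A_7, i.e. sl(8).

A_7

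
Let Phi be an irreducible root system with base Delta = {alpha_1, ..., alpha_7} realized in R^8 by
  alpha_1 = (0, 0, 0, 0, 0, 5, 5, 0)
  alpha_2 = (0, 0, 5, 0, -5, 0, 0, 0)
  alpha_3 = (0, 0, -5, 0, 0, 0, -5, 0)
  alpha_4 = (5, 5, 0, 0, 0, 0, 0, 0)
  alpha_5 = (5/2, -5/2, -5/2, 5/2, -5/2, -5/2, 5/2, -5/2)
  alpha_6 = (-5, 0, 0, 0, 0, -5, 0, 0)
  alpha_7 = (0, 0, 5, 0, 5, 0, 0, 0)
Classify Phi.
Compute the Cartan integers a_ij = 2(alpha_i, alpha_j)/(alpha_j, alpha_j); the resulting 7x7 Cartan matrix is
[[2, 0, -1, 0, 0, -1, 0], [0, 2, -1, 0, 0, 0, 0], [-1, -1, 2, 0, 0, 0, -1], [0, 0, 0, 2, 0, -1, 0], [0, 0, 0, 0, 2, 0, -1], [-1, 0, 0, -1, 0, 2, 0], [0, 0, -1, 0, -1, 0, 2]].
All simple roots have the same length, so the diagram is simply laced. The associated Dynkin diagram is a chain of 6 nodes with one extra node attached to the third node from one end (E_7), so the type is E_7.

E_7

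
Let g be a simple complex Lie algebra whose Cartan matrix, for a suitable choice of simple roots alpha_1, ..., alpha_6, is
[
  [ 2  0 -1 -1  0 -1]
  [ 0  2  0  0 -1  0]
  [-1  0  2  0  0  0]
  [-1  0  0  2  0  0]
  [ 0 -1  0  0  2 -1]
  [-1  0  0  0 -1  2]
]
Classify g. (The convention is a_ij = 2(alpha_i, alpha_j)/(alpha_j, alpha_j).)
D_6

The matrix has rank 6 with 2's on the diagonal. Reading the off-diagonal entries as Dynkin edges (a single edge where a_ij = a_ji = -1; a double or triple edge where a_ij * a_ji = 2 or 3), the diagram is a chain of 4 nodes with a fork of two nodes at one end (D_6). One simple-root ordering that puts it in standard form is (alpha_2, alpha_5, alpha_6, alpha_1, alpha_3, alpha_4). So the algebra is type D_6, i.e. so(12).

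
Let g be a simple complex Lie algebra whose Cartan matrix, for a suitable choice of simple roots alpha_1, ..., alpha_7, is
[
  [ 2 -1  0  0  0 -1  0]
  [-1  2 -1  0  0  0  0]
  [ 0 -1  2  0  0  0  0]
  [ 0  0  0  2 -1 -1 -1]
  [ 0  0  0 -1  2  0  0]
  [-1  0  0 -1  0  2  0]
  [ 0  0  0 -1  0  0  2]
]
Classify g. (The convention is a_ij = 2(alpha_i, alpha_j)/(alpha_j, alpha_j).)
D7

The matrix has rank 7 with 2's on the diagonal. Reading the off-diagonal entries as Dynkin edges (a single edge where a_ij = a_ji = -1; a double or triple edge where a_ij * a_ji = 2 or 3), the diagram is a chain of 5 nodes with a fork of two nodes at one end (D_7). One simple-root ordering that puts it in standard form is (alpha_3, alpha_2, alpha_1, alpha_6, alpha_4, alpha_5, alpha_7). So the algebra is type D_7, i.e. so(14).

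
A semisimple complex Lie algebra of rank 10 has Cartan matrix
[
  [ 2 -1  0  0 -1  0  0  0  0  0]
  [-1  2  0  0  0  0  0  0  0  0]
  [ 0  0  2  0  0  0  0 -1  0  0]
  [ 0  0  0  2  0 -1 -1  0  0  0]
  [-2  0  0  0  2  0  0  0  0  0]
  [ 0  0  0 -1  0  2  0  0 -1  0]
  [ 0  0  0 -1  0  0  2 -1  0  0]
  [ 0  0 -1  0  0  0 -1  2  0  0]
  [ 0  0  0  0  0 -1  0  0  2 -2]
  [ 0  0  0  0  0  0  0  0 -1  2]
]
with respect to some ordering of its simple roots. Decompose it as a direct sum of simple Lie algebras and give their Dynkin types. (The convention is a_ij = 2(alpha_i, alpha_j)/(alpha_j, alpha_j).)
B_7 ⊕ C_3

The diagram associated to this matrix has two connected components: the simple roots {alpha_3, alpha_4, alpha_6, alpha_7, alpha_8, alpha_9, alpha_10} form a chain of 7 nodes with a double edge at one end; the terminal node there is the unique short simple root (B_7), and {alpha_1, alpha_2, alpha_5} form a chain of 3 nodes with a double edge at one end; the terminal node there is the unique long simple root (C_3). A semisimple Lie algebra decomposes uniquely as the direct sum of simple ideals, one per connected component of its Dynkin diagram, so g ≅ B_7 ⊕ C_3 (dimension 105 + 21 = 126).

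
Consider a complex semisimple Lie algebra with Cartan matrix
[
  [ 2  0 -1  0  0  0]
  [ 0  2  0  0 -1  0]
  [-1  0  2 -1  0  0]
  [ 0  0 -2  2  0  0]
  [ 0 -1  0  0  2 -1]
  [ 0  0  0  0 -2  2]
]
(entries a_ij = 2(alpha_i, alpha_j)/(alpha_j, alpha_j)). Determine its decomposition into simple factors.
The diagram associated to this matrix has two connected components: the simple roots {alpha_2, alpha_5, alpha_6} form a chain of 3 nodes with a double edge at one end; the terminal node there is the unique long simple root (C_3), and {alpha_1, alpha_3, alpha_4} form a chain of 3 nodes with a double edge at one end; the terminal node there is the unique long simple root (C_3). A semisimple Lie algebra decomposes uniquely as the direct sum of simple ideals, one per connected component of its Dynkin diagram, so g ≅ C_3 ⊕ C_3 (dimension 21 + 21 = 42).

type C_3 ⊕ type C_3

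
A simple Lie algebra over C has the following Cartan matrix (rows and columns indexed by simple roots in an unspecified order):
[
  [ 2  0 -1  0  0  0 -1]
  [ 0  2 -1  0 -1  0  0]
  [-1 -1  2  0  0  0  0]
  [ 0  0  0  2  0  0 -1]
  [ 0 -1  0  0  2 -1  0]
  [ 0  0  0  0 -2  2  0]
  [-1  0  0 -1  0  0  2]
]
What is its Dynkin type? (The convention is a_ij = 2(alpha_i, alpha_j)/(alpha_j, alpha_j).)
The matrix has rank 7 with 2's on the diagonal. Reading the off-diagonal entries as Dynkin edges (a single edge where a_ij = a_ji = -1; a double or triple edge where a_ij * a_ji = 2 or 3), the diagram is a chain of 7 nodes with a double edge at one end; the terminal node there is the unique long simple root (C_7). One simple-root ordering that puts it in standard form is (alpha_4, alpha_7, alpha_1, alpha_3, alpha_2, alpha_5, alpha_6). So the algebra is type C_7, i.e. sp(14).

C7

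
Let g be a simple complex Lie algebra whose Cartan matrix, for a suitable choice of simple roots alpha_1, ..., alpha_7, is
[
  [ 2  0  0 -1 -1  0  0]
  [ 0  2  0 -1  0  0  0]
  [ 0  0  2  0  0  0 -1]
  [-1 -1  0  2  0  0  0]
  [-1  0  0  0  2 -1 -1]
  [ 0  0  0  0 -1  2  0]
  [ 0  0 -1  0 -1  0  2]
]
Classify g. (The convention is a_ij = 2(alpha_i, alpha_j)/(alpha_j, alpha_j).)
The matrix has rank 7 with 2's on the diagonal. Reading the off-diagonal entries as Dynkin edges (a single edge where a_ij = a_ji = -1; a double or triple edge where a_ij * a_ji = 2 or 3), the diagram is a chain of 6 nodes with one extra node attached to the third node from one end (E_7). One simple-root ordering that puts it in standard form is (alpha_3, alpha_6, alpha_7, alpha_5, alpha_1, alpha_4, alpha_2). So the algebra is type E_7.

type E_7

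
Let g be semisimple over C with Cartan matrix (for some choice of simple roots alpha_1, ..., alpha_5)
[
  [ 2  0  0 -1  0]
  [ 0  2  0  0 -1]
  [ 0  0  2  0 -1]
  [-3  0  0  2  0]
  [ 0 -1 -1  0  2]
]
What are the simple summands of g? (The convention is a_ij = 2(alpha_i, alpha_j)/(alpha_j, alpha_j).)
A_3 + G_2

The diagram associated to this matrix has two connected components: the simple roots {alpha_2, alpha_3, alpha_5} form a chain of 3 nodes with single edges (A_3), and {alpha_1, alpha_4} form two nodes joined by a triple edge (G_2). A semisimple Lie algebra decomposes uniquely as the direct sum of simple ideals, one per connected component of its Dynkin diagram, so g ≅ A_3 ⊕ G_2 (dimension 15 + 14 = 29).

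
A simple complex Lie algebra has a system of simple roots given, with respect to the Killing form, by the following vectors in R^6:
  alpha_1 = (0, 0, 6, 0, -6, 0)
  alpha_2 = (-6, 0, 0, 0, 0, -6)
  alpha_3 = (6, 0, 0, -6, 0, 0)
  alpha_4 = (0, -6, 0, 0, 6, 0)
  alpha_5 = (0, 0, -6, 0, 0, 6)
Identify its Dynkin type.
A_5 (sl(6))

Compute the Cartan integers a_ij = 2(alpha_i, alpha_j)/(alpha_j, alpha_j); the resulting 5x5 Cartan matrix is
[[2, 0, 0, -1, -1], [0, 2, -1, 0, -1], [0, -1, 2, 0, 0], [-1, 0, 0, 2, 0], [-1, -1, 0, 0, 2]].
All simple roots have the same length, so the diagram is simply laced. The associated Dynkin diagram is a chain of 5 nodes with single edges (A_5), so the type is A_5 (the algebra sl(6)).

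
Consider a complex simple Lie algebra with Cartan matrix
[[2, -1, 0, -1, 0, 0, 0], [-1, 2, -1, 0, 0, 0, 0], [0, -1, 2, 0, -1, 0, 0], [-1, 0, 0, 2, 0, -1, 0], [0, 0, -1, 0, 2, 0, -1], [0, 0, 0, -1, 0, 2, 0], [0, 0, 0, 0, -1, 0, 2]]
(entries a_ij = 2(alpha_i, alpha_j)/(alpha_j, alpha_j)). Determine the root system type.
The matrix has rank 7 with 2's on the diagonal. Reading the off-diagonal entries as Dynkin edges (a single edge where a_ij = a_ji = -1; a double or triple edge where a_ij * a_ji = 2 or 3), the diagram is a chain of 7 nodes with single edges (A_7). One simple-root ordering that puts it in standard form is (alpha_6, alpha_4, alpha_1, alpha_2, alpha_3, alpha_5, alpha_7). So the algebra is type A_7, i.e. sl(8).

A_7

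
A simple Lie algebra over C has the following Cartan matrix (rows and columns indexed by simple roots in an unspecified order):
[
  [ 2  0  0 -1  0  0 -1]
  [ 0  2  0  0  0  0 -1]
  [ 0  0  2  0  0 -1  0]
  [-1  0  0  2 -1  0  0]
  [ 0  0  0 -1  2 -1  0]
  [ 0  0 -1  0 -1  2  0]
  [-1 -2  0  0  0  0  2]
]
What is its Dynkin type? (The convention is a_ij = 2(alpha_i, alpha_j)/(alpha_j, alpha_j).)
The matrix has rank 7 with 2's on the diagonal. Reading the off-diagonal entries as Dynkin edges (a single edge where a_ij = a_ji = -1; a double or triple edge where a_ij * a_ji = 2 or 3), the diagram is a chain of 7 nodes with a double edge at one end; the terminal node there is the unique short simple root (B_7). One simple-root ordering that puts it in standard form is (alpha_3, alpha_6, alpha_5, alpha_4, alpha_1, alpha_7, alpha_2). So the algebra is type B_7, i.e. so(15).

B_7 (so(15))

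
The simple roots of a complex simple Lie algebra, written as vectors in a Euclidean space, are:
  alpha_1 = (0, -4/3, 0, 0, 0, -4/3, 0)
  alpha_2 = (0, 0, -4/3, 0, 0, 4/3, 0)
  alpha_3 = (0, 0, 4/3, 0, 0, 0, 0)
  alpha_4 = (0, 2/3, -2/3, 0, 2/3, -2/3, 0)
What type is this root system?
Compute the Cartan integers a_ij = 2(alpha_i, alpha_j)/(alpha_j, alpha_j); the resulting 4x4 Cartan matrix is
[[2, -1, 0, 0], [-1, 2, -2, 0], [0, -1, 2, -1], [0, 0, -1, 2]].
The roots have two lengths (squared-length ratio 2:1); the short ones are alpha_{3,4}. The associated Dynkin diagram is a chain of 4 nodes with a double edge between the middle two (F_4), so the type is F_4.

type F_4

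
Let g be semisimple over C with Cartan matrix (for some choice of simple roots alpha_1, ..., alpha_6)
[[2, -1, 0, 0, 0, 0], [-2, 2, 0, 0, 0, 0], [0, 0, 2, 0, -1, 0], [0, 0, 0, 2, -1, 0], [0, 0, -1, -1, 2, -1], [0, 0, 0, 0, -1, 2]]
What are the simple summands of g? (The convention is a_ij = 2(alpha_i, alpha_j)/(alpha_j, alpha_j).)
The diagram associated to this matrix has two connected components: the simple roots {alpha_1, alpha_2} form a chain of 2 nodes with a double edge at one end; the terminal node there is the unique short simple root (B_2), and {alpha_3, alpha_4, alpha_5, alpha_6} form a chain of 2 nodes with a fork of two nodes at one end (D_4). A semisimple Lie algebra decomposes uniquely as the direct sum of simple ideals, one per connected component of its Dynkin diagram, so g ≅ B_2 ⊕ D_4 (dimension 10 + 28 = 38).

type B_2 ⊕ type D_4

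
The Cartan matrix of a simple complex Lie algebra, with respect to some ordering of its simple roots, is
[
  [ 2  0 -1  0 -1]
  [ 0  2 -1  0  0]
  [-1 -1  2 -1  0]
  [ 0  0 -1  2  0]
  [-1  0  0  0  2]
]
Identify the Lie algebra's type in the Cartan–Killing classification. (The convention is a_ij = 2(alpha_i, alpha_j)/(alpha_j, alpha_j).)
D_5

The matrix has rank 5 with 2's on the diagonal. Reading the off-diagonal entries as Dynkin edges (a single edge where a_ij = a_ji = -1; a double or triple edge where a_ij * a_ji = 2 or 3), the diagram is a chain of 3 nodes with a fork of two nodes at one end (D_5). One simple-root ordering that puts it in standard form is (alpha_5, alpha_1, alpha_3, alpha_2, alpha_4). So the algebra is type D_5, i.e. so(10).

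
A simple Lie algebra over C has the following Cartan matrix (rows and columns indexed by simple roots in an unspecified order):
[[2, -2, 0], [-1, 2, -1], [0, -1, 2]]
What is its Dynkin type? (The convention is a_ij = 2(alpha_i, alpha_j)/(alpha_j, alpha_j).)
C_3

The matrix has rank 3 with 2's on the diagonal. Reading the off-diagonal entries as Dynkin edges (a single edge where a_ij = a_ji = -1; a double or triple edge where a_ij * a_ji = 2 or 3), the diagram is a chain of 3 nodes with a double edge at one end; the terminal node there is the unique long simple root (C_3). One simple-root ordering that puts it in standard form is (alpha_3, alpha_2, alpha_1). So the algebra is type C_3, i.e. sp(6).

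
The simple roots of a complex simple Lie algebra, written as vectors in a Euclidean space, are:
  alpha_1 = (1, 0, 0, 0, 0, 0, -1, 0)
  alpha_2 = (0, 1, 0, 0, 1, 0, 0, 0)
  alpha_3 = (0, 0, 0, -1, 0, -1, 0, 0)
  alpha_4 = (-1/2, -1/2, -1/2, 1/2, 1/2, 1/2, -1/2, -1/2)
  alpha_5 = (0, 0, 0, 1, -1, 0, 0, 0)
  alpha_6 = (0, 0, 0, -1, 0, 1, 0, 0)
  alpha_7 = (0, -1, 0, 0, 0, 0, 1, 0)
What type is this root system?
E_7

Compute the Cartan integers a_ij = 2(alpha_i, alpha_j)/(alpha_j, alpha_j); the resulting 7x7 Cartan matrix is
[[2, 0, 0, 0, 0, 0, -1], [0, 2, 0, 0, -1, 0, -1], [0, 0, 2, -1, -1, 0, 0], [0, 0, -1, 2, 0, 0, 0], [0, -1, -1, 0, 2, -1, 0], [0, 0, 0, 0, -1, 2, 0], [-1, -1, 0, 0, 0, 0, 2]].
All simple roots have the same length, so the diagram is simply laced. The associated Dynkin diagram is a chain of 6 nodes with one extra node attached to the third node from one end (E_7), so the type is E_7.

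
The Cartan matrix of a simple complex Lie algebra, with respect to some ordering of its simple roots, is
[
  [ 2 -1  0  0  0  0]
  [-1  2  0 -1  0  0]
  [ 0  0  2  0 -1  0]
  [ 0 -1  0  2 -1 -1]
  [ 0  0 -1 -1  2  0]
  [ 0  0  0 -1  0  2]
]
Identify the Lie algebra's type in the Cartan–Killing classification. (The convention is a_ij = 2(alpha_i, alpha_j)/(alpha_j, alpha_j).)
The matrix has rank 6 with 2's on the diagonal. Reading the off-diagonal entries as Dynkin edges (a single edge where a_ij = a_ji = -1; a double or triple edge where a_ij * a_ji = 2 or 3), the diagram is a chain of 5 nodes with one extra node attached to the third node from one end (E_6). One simple-root ordering that puts it in standard form is (alpha_1, alpha_6, alpha_2, alpha_4, alpha_5, alpha_3). So the algebra is type E_6.

E6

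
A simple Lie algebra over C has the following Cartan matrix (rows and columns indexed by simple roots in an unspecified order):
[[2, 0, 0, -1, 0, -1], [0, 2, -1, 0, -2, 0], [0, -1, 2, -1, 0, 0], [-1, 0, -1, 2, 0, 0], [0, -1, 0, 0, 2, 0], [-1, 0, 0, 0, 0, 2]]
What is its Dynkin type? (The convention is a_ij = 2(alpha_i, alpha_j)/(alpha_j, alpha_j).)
B6

The matrix has rank 6 with 2's on the diagonal. Reading the off-diagonal entries as Dynkin edges (a single edge where a_ij = a_ji = -1; a double or triple edge where a_ij * a_ji = 2 or 3), the diagram is a chain of 6 nodes with a double edge at one end; the terminal node there is the unique short simple root (B_6). One simple-root ordering that puts it in standard form is (alpha_6, alpha_1, alpha_4, alpha_3, alpha_2, alpha_5). So the algebra is type B_6, i.e. so(13).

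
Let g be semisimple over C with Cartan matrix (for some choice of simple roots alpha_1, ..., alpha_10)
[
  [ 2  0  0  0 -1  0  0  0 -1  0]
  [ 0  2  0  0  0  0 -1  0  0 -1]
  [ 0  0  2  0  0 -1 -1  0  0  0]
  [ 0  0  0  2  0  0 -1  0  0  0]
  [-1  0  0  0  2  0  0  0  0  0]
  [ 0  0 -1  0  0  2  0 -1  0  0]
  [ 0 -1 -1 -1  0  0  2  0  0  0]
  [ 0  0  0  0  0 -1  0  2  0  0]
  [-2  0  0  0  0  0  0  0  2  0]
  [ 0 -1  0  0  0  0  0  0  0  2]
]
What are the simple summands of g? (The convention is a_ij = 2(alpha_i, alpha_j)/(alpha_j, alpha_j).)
The diagram associated to this matrix has two connected components: the simple roots {alpha_1, alpha_5, alpha_9} form a chain of 3 nodes with a double edge at one end; the terminal node there is the unique long simple root (C_3), and {alpha_2, alpha_3, alpha_4, alpha_6, alpha_7, alpha_8, alpha_10} form a chain of 6 nodes with one extra node attached to the third node from one end (E_7). A semisimple Lie algebra decomposes uniquely as the direct sum of simple ideals, one per connected component of its Dynkin diagram, so g ≅ C_3 ⊕ E_7 (dimension 21 + 133 = 154).

C_3 ⊕ E_7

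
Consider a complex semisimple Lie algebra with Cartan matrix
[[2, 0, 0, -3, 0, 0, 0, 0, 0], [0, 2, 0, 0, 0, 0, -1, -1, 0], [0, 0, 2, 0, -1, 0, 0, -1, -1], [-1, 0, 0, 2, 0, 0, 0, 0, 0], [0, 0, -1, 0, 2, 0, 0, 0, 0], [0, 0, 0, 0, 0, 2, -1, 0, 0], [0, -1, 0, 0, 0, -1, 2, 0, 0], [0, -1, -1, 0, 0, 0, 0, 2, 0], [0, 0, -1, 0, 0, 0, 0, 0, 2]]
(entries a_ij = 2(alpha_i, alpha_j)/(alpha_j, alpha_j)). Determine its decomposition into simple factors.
D7 ⊕ G2

The diagram associated to this matrix has two connected components: the simple roots {alpha_2, alpha_3, alpha_5, alpha_6, alpha_7, alpha_8, alpha_9} form a chain of 5 nodes with a fork of two nodes at one end (D_7), and {alpha_1, alpha_4} form two nodes joined by a triple edge (G_2). A semisimple Lie algebra decomposes uniquely as the direct sum of simple ideals, one per connected component of its Dynkin diagram, so g ≅ D_7 ⊕ G_2 (dimension 91 + 14 = 105).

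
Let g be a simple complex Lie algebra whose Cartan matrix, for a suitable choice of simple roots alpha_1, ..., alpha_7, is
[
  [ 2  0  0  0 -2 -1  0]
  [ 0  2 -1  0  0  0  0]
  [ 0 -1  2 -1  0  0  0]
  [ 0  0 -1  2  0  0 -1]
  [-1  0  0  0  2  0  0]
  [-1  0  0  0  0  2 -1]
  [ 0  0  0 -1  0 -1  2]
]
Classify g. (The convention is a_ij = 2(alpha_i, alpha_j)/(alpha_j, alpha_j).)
B_7 (so(15))

The matrix has rank 7 with 2's on the diagonal. Reading the off-diagonal entries as Dynkin edges (a single edge where a_ij = a_ji = -1; a double or triple edge where a_ij * a_ji = 2 or 3), the diagram is a chain of 7 nodes with a double edge at one end; the terminal node there is the unique short simple root (B_7). One simple-root ordering that puts it in standard form is (alpha_2, alpha_3, alpha_4, alpha_7, alpha_6, alpha_1, alpha_5). So the algebra is type B_7, i.e. so(15).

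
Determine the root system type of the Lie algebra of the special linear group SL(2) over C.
A_1

This is sl(2), which has dimension 2^2 - 1 = 3 and rank 2 - 1 = 1 (a Cartan subalgebra is the diagonal traceless matrices). In the classification of classical Lie algebras, the special linear algebra sl(n+1) has type A_n; here n = 1, so the Dynkin diagram is a chain of 1 nodes with single edges (A_1). Hence the type is A_1.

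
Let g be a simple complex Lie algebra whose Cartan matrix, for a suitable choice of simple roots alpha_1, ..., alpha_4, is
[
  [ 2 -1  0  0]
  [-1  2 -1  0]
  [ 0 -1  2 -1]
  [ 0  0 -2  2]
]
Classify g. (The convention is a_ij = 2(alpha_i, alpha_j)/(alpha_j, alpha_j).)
The matrix has rank 4 with 2's on the diagonal. Reading the off-diagonal entries as Dynkin edges (a single edge where a_ij = a_ji = -1; a double or triple edge where a_ij * a_ji = 2 or 3), the diagram is a chain of 4 nodes with a double edge at one end; the terminal node there is the unique long simple root (C_4). One simple-root ordering that puts it in standard form is (alpha_1, alpha_2, alpha_3, alpha_4). So the algebra is type C_4, i.e. sp(8).

C_4 (sp(8))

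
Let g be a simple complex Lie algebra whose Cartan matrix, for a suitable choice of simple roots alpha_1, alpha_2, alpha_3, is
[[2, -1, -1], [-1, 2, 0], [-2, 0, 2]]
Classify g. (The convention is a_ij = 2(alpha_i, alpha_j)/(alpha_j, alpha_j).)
The matrix has rank 3 with 2's on the diagonal. Reading the off-diagonal entries as Dynkin edges (a single edge where a_ij = a_ji = -1; a double or triple edge where a_ij * a_ji = 2 or 3), the diagram is a chain of 3 nodes with a double edge at one end; the terminal node there is the unique long simple root (C_3). One simple-root ordering that puts it in standard form is (alpha_2, alpha_1, alpha_3). So the algebra is type C_3, i.e. sp(6).

C3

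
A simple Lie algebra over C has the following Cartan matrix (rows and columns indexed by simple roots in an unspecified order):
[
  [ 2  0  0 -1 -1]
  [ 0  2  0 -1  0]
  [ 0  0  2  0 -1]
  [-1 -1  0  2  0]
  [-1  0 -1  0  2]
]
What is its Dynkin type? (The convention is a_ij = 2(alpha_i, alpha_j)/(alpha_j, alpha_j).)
The matrix has rank 5 with 2's on the diagonal. Reading the off-diagonal entries as Dynkin edges (a single edge where a_ij = a_ji = -1; a double or triple edge where a_ij * a_ji = 2 or 3), the diagram is a chain of 5 nodes with single edges (A_5). One simple-root ordering that puts it in standard form is (alpha_2, alpha_4, alpha_1, alpha_5, alpha_3). So the algebra is type A_5, i.e. sl(6).

type A_5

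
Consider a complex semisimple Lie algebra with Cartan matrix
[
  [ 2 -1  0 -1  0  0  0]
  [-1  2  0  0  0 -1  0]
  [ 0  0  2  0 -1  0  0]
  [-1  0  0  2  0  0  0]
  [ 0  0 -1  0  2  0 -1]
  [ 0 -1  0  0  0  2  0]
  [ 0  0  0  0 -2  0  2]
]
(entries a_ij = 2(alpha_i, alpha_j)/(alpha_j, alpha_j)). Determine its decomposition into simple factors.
The diagram associated to this matrix has two connected components: the simple roots {alpha_1, alpha_2, alpha_4, alpha_6} form a chain of 4 nodes with single edges (A_4), and {alpha_3, alpha_5, alpha_7} form a chain of 3 nodes with a double edge at one end; the terminal node there is the unique long simple root (C_3). A semisimple Lie algebra decomposes uniquely as the direct sum of simple ideals, one per connected component of its Dynkin diagram, so g ≅ A_4 ⊕ C_3 (dimension 24 + 21 = 45).

A_4 (sl(5)) ⊕ C_3 (sp(6))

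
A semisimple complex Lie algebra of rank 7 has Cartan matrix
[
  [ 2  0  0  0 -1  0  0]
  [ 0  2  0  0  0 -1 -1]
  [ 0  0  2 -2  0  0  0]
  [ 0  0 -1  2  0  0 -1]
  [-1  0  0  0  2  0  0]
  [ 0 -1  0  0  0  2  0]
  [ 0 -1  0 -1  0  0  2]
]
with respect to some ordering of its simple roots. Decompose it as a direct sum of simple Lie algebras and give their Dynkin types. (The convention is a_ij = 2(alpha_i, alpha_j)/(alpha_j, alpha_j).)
A_2 (sl(3)) + C_5 (sp(10))

The diagram associated to this matrix has two connected components: the simple roots {alpha_1, alpha_5} form a chain of 2 nodes with single edges (A_2), and {alpha_2, alpha_3, alpha_4, alpha_6, alpha_7} form a chain of 5 nodes with a double edge at one end; the terminal node there is the unique long simple root (C_5). A semisimple Lie algebra decomposes uniquely as the direct sum of simple ideals, one per connected component of its Dynkin diagram, so g ≅ A_2 ⊕ C_5 (dimension 8 + 55 = 63).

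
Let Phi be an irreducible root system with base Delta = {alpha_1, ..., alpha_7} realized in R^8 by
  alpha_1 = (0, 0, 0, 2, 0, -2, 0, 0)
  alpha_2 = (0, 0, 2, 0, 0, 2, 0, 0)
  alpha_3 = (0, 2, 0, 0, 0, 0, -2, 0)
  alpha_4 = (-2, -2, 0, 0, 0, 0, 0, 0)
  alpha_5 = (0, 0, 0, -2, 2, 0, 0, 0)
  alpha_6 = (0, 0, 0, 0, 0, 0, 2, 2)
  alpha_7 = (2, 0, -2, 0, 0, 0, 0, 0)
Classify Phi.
Compute the Cartan integers a_ij = 2(alpha_i, alpha_j)/(alpha_j, alpha_j); the resulting 7x7 Cartan matrix is
[[2, -1, 0, 0, -1, 0, 0], [-1, 2, 0, 0, 0, 0, -1], [0, 0, 2, -1, 0, -1, 0], [0, 0, -1, 2, 0, 0, -1], [-1, 0, 0, 0, 2, 0, 0], [0, 0, -1, 0, 0, 2, 0], [0, -1, 0, -1, 0, 0, 2]].
All simple roots have the same length, so the diagram is simply laced. The associated Dynkin diagram is a chain of 7 nodes with single edges (A_7), so the type is A_7 (the algebra sl(8)).

A7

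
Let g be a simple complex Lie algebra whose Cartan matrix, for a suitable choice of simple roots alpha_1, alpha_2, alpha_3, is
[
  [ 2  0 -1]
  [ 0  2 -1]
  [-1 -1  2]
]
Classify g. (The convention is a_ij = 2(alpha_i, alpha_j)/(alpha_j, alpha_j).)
The matrix has rank 3 with 2's on the diagonal. Reading the off-diagonal entries as Dynkin edges (a single edge where a_ij = a_ji = -1; a double or triple edge where a_ij * a_ji = 2 or 3), the diagram is a chain of 3 nodes with single edges (A_3). One simple-root ordering that puts it in standard form is (alpha_2, alpha_3, alpha_1). So the algebra is type A_3, i.e. sl(4).

A3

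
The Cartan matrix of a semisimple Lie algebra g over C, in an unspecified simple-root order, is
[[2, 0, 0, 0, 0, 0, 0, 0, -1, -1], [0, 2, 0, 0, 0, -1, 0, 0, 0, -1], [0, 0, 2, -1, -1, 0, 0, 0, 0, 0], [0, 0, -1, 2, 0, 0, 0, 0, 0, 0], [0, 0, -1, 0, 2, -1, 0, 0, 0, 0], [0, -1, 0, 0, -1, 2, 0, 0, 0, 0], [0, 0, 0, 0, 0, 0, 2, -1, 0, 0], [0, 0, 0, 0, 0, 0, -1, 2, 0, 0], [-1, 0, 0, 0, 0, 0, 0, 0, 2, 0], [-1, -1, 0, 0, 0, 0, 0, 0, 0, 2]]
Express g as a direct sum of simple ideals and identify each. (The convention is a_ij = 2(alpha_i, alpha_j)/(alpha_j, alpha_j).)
The diagram associated to this matrix has two connected components: the simple roots {alpha_7, alpha_8} form a chain of 2 nodes with single edges (A_2), and {alpha_1, alpha_2, alpha_3, alpha_4, alpha_5, alpha_6, alpha_9, alpha_10} form a chain of 8 nodes with single edges (A_8). A semisimple Lie algebra decomposes uniquely as the direct sum of simple ideals, one per connected component of its Dynkin diagram, so g ≅ A_2 ⊕ A_8 (dimension 8 + 80 = 88).

A_2 (sl(3)) + A_8 (sl(9))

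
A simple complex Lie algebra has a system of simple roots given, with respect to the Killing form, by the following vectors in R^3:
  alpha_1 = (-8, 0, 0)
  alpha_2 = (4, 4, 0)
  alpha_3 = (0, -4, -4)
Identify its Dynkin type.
C3

Compute the Cartan integers a_ij = 2(alpha_i, alpha_j)/(alpha_j, alpha_j); the resulting 3x3 Cartan matrix is
[[2, -2, 0], [-1, 2, -1], [0, -1, 2]].
The roots have two lengths (squared-length ratio 2:1); the short ones are alpha_{2,3}. The associated Dynkin diagram is a chain of 3 nodes with a double edge at one end; the terminal node there is the unique long simple root (C_3), so the type is C_3 (the algebra sp(6)).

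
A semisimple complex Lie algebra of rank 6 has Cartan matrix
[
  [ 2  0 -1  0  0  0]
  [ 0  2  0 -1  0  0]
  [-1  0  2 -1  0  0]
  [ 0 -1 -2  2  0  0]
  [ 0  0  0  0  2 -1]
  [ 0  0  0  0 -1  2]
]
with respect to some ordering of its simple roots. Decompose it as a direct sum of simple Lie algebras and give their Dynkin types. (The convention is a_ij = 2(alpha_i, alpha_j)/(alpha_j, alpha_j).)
A_2 (sl(3)) ⊕ F_4

The diagram associated to this matrix has two connected components: the simple roots {alpha_5, alpha_6} form a chain of 2 nodes with single edges (A_2), and {alpha_1, alpha_2, alpha_3, alpha_4} form a chain of 4 nodes with a double edge between the middle two (F_4). A semisimple Lie algebra decomposes uniquely as the direct sum of simple ideals, one per connected component of its Dynkin diagram, so g ≅ A_2 ⊕ F_4 (dimension 8 + 52 = 60).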